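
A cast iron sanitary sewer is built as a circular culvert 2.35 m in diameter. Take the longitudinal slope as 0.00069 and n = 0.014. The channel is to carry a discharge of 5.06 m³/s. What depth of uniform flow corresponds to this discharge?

y_n = 1.72 m

Manning's equation rearranged: A R^(2/3) = nQ / (1·√S) = 0.014 × 5.06 / (√0.00069) = 2.697.
At y = 1.34 m: A R^(2/3) = 1.888 — low.
At y = 2.07 m: A R^(2/3) = 3.209 — high.
At y = 1.72 m: A R^(2/3) = 2.695 — ≈ 2.697.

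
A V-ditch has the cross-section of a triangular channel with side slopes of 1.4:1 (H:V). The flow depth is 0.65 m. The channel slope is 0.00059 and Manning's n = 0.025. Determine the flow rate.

Q = 0.237 m³/s

For a triangular section with side slope z = 1.4: A = zy² = 1.4×0.65² = 0.5915 m²; P = 2y√(1+z²) = 2×0.65×1.72 = 2.237 m.
Hydraulic radius R = A/P = 0.5915/2.237 = 0.2645 m.
Manning's equation: Q = (1/n) A R^(2/3) S^(1/2) = (1/0.025) × 0.5915 × 0.2645^(2/3) × 0.00059^(1/2) = 0.237 m³/s.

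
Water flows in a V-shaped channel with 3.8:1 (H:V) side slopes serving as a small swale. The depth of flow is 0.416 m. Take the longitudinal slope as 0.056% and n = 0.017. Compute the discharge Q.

For a triangular section with side slope z = 3.8: A = zy² = 3.8×0.416² = 0.6576 m²; P = 2y√(1+z²) = 2×0.416×3.929 = 3.269 m.
Hydraulic radius R = A/P = 0.6576/3.269 = 0.2012 m.
Manning's equation: Q = (1/n) A R^(2/3) S^(1/2) = (1/0.017) × 0.6576 × 0.2012^(2/3) × 0.00056^(1/2) = 0.314 m³/s.

Q = 0.314 m³/s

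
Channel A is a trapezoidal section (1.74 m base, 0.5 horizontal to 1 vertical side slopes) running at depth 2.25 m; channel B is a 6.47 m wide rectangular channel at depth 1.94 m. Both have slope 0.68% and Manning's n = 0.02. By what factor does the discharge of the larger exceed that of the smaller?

Channel A: With bottom width b = 1.74 m and side slope z = 0.5: A = (b + zy)y = (1.74 + 0.5×2.25)×2.25 = 6.446 m²; P = b + 2y√(1+z²) = 1.74 + 2×2.25×1.118 = 6.771 m. Hydraulic radius R = A/P = 6.446/6.771 = 0.952 m. Q_A = (1/0.02)·6.446·0.952^(2/3)·√0.0068 = 25.72 m³/s.
Channel B: Flow area A = b·y = 6.47 × 1.94 = 12.55 m². Wetted perimeter P = b + 2y = 6.47 + 2×1.94 = 10.35 m. Hydraulic radius R = A/P = 12.55/10.35 = 1.213 m. Q_B = (1/0.02)·12.55·1.213^(2/3)·√0.0068 = 58.85 m³/s.
The larger discharge is 58.85 m³/s and the smaller is 25.72 m³/s; the ratio is 2.29.

2.29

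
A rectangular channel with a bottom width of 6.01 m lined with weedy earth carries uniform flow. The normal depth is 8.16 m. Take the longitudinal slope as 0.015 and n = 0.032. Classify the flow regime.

subcritical

Flow area A = b·y = 6.01 × 8.16 = 49.04 m². Wetted perimeter P = b + 2y = 6.01 + 2×8.16 = 22.33 m.
Hydraulic radius R = A/P = 49.04/22.33 = 2.196 m.
V = (1/n) R^(2/3) √S = (1/0.032) × 2.196^(2/3) × √0.015 = 6.467 m/s. Hydraulic depth D_h = A/T = 49.04/6.01 = 8.16 m.
Froude number Fr = V/√(g·D_h) = 6.467/√(9.81×8.16) = 0.723, which is less than 1, so the flow is subcritical.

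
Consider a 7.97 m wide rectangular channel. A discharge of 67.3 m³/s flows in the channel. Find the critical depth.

For a rectangular channel, critical depth y_c = (q²/g)^(1/3) where q = Q/b = 67.3/7.97 = 8.444 m²/s.
So y_c = (8.444²/9.81)^(1/3) = 1.94 m.

y_c = 1.94 m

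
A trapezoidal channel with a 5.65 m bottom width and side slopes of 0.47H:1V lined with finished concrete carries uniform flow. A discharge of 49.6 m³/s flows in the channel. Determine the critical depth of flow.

At critical depth, Q² T / (g A³) = 1, i.e. A³/T = Q²/g = 49.6²/9.81 = 250.8.
Try y = 2.04 m: A³/T = 323.8 — over.
Try y = 1.31 m: A³/T = 80.36 — short.
Try y = 1.88 m: A³/T = 249.9 — close enough.

y_c = 1.88 m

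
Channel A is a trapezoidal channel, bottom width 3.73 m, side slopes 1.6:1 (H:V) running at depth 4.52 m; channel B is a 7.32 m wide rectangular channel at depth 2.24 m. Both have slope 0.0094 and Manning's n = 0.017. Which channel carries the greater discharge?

channel A

Channel A: With bottom width b = 3.73 m and side slope z = 1.6: A = (b + zy)y = (3.73 + 1.6×4.52)×4.52 = 49.55 m²; P = b + 2y√(1+z²) = 3.73 + 2×4.52×1.887 = 20.79 m. Hydraulic radius R = A/P = 49.55/20.79 = 2.384 m. Q_A = (1/0.017)·49.55·2.384^(2/3)·√0.0094 = 504.2 m³/s.
Channel B: Flow area A = b·y = 7.32 × 2.24 = 16.4 m². Wetted perimeter P = b + 2y = 7.32 + 2×2.24 = 11.8 m. Hydraulic radius R = A/P = 16.4/11.8 = 1.39 m. Q_B = (1/0.017)·16.4·1.39^(2/3)·√0.0094 = 116.4 m³/s.
Q_A = 504.2 m³/s vs Q_B = 116.4 m³/s, so channel A carries more.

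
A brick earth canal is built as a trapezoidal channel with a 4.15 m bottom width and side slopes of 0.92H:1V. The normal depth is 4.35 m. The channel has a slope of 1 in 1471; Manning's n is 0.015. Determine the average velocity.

V = 2.96 m/s

With bottom width b = 4.15 m and side slope z = 0.92: A = (b + zy)y = (4.15 + 0.92×4.35)×4.35 = 35.46 m²; P = b + 2y√(1+z²) = 4.15 + 2×4.35×1.359 = 15.97 m.
Hydraulic radius R = A/P = 35.46/15.97 = 2.22 m.
From Manning's equation, V = (1/n) R^(2/3) S^(1/2) = (1/0.015) × 2.22^(2/3) × 0.0006798^(1/2) = 2.96 m/s.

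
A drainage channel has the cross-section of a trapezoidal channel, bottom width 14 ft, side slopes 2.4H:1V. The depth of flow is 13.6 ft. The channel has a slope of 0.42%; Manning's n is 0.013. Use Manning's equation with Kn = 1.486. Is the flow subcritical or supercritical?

supercritical

With bottom width b = 14 ft and side slope z = 2.4: A = (b + zy)y = (14 + 2.4×13.6)×13.6 = 634.3 ft²; P = b + 2y√(1+z²) = 14 + 2×13.6×2.6 = 84.72 ft.
Hydraulic radius R = A/P = 634.3/84.72 = 7.487 ft.
V = (1.486/n) R^(2/3) √S = (1.486/0.013) × 7.487^(2/3) × √0.0042 = 28.35 ft/s. Hydraulic depth D_h = A/T = 634.3/79.28 = 8.001 ft.
Froude number Fr = V/√(g·D_h) = 28.35/√(32.2×8.001) = 1.77, which is greater than 1, so the flow is supercritical.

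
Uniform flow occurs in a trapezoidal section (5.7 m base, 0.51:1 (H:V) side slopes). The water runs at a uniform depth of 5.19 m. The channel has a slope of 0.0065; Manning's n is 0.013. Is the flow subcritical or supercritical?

supercritical

With bottom width b = 5.7 m and side slope z = 0.51: A = (b + zy)y = (5.7 + 0.51×5.19)×5.19 = 43.32 m²; P = b + 2y√(1+z²) = 5.7 + 2×5.19×1.123 = 17.35 m.
Hydraulic radius R = A/P = 43.32/17.35 = 2.497 m.
V = (1/n) R^(2/3) √S = (1/0.013) × 2.497^(2/3) × √0.0065 = 11.41 m/s. Hydraulic depth D_h = A/T = 43.32/10.99 = 3.94 m.
Froude number Fr = V/√(g·D_h) = 11.41/√(9.81×3.94) = 1.84, which is greater than 1, so the flow is supercritical.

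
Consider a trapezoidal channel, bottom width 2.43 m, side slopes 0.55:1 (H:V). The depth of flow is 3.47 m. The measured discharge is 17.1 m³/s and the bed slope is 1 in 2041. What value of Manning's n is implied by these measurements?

n = 0.025

With bottom width b = 2.43 m and side slope z = 0.55: A = (b + zy)y = (2.43 + 0.55×3.47)×3.47 = 15.05 m²; P = b + 2y√(1+z²) = 2.43 + 2×3.47×1.141 = 10.35 m.
Hydraulic radius R = A/P = 15.05/10.35 = 1.454 m.
Rearranging Manning's equation: n = (1/Q) A R^(2/3) S^(1/2) = (1/17.1) × 15.05 × 1.454^(2/3) × √0.00049 = 0.025.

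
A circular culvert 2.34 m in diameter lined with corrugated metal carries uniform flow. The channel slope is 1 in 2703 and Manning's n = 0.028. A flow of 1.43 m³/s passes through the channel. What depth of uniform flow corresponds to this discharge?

y_n = 1.43 m

Manning's equation rearranged: A R^(2/3) = nQ / (1·√S) = 0.028 × 1.43 / (√0.00037) = 2.082.
At y = 1.03 m: A R^(2/3) = 1.205 — short.
At y = 1.43 m: A R^(2/3) = 2.078 — ≈ 2.082.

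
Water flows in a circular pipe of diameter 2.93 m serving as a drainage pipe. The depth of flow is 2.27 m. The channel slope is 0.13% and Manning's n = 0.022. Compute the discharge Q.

For a circular section of diameter D = 2.93 m at depth y = 2.27 m, the central angle is θ = 2 arccos(1 − 2y/D) = 4.305 rad. Then A = (D²/8)(θ − sin θ) = 5.605 m² and P = Dθ/2 = 6.307 m.
Hydraulic radius R = A/P = 5.605/6.307 = 0.8887 m.
Manning's equation: Q = (1/n) A R^(2/3) S^(1/2) = (1/0.022) × 5.605 × 0.8887^(2/3) × 0.0013^(1/2) = 8.49 m³/s.

Q = 8.49 m³/s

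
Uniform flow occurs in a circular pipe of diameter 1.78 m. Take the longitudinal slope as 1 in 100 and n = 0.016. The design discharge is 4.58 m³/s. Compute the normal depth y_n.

Manning's equation rearranged: A R^(2/3) = nQ / (1·√S) = 0.016 × 4.58 / (√0.01) = 0.7328.
At y = 1.03 m: A R^(2/3) = 0.9212 — high.
At y = 0.895 m: A R^(2/3) = 0.7321 — ≈ 0.7328.

y_n = 0.895 m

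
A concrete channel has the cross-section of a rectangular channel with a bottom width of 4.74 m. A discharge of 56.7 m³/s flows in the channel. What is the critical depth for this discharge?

y_c = 2.44 m

For a rectangular channel, critical depth y_c = (q²/g)^(1/3) where q = Q/b = 56.7/4.74 = 11.96 m²/s.
So y_c = (11.96²/9.81)^(1/3) = 2.44 m.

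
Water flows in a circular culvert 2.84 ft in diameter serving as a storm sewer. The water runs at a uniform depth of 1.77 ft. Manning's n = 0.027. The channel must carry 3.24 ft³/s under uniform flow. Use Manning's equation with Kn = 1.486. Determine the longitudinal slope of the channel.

S = 0.000269

For a circular section of diameter D = 2.84 ft at depth y = 1.77 ft, the central angle is θ = 2 arccos(1 − 2y/D) = 3.64 rad. Then A = (D²/8)(θ − sin θ) = 4.151 ft² and P = Dθ/2 = 5.168 ft.
Hydraulic radius R = A/P = 4.151/5.168 = 0.8032 ft.
From Manning's equation, S = [nQ / (1.486 A R^(2/3))]² = [0.027 × 3.24 / (1.486 × 4.151 × 0.8032^(2/3))]² = 0.000269.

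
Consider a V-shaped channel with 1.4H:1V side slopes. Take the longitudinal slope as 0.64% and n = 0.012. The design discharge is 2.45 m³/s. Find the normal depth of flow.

y_n = 0.758 m

Manning's equation rearranged: A R^(2/3) = nQ / (1·√S) = 0.012 × 2.45 / (√0.0064) = 0.3675.
At y = 0.898 m: A R^(2/3) = 0.577 — too large.
At y = 0.646 m: A R^(2/3) = 0.2397 — too small.
At y = 0.758 m: A R^(2/3) = 0.3672 — ≈ 0.3675.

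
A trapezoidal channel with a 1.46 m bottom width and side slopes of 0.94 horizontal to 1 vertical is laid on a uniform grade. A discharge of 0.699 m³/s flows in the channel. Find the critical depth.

At critical depth, Q² T / (g A³) = 1, i.e. A³/T = Q²/g = 0.699²/9.81 = 0.04981.
Trying y = 0.19 m: A³/T = 0.01661 — too small.
Trying y = 0.312 m: A³/T = 0.07998 — too large.
Trying y = 0.269 m: A³/T = 0.04976 — close enough.

y_c = 0.269 m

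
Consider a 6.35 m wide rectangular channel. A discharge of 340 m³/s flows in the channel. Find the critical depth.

For a rectangular channel, critical depth y_c = (q²/g)^(1/3) where q = Q/b = 340/6.35 = 53.54 m²/s.
So y_c = (53.54²/9.81)^(1/3) = 6.64 m.

y_c = 6.64 m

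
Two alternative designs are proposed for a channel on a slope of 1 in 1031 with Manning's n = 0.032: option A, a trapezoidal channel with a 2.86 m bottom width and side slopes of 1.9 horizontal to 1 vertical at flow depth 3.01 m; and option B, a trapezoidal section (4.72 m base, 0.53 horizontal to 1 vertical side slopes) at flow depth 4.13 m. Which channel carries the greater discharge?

Channel A: With bottom width b = 2.86 m and side slope z = 1.9: A = (b + zy)y = (2.86 + 1.9×3.01)×3.01 = 25.82 m²; P = b + 2y√(1+z²) = 2.86 + 2×3.01×2.147 = 15.79 m. Hydraulic radius R = A/P = 25.82/15.79 = 1.636 m. Q_A = (1/0.032)·25.82·1.636^(2/3)·√0.0009699 = 34.89 m³/s.
Channel B: With bottom width b = 4.72 m and side slope z = 0.53: A = (b + zy)y = (4.72 + 0.53×4.13)×4.13 = 28.53 m²; P = b + 2y√(1+z²) = 4.72 + 2×4.13×1.132 = 14.07 m. Hydraulic radius R = A/P = 28.53/14.07 = 2.028 m. Q_B = (1/0.032)·28.53·2.028^(2/3)·√0.0009699 = 44.5 m³/s.
Q_A = 34.89 m³/s vs Q_B = 44.5 m³/s, so channel B carries more.

channel B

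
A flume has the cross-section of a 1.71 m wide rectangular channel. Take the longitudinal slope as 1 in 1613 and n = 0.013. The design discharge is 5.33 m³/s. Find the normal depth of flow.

y_n = 2.24 m

Manning's equation rearranged: A R^(2/3) = nQ / (1·√S) = 0.013 × 5.33 / (√0.00062) = 2.783.
At y = 2.7 m: A R^(2/3) = 3.462 — over.
At y = 2.01 m: A R^(2/3) = 2.445 — short.
At y = 2.24 m: A R^(2/3) = 2.782 — matches.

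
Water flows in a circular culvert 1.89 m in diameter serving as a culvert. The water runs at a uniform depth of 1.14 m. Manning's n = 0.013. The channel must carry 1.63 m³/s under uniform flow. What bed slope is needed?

S = 0.000338

For a circular section of diameter D = 1.89 m at depth y = 1.14 m, the central angle is θ = 2 arccos(1 − 2y/D) = 3.557 rad. Then A = (D²/8)(θ − sin θ) = 1.769 m² and P = Dθ/2 = 3.362 m.
Hydraulic radius R = A/P = 1.769/3.362 = 0.5261 m.
From Manning's equation, S = [nQ / (1 A R^(2/3))]² = [0.013 × 1.63 / (1 × 1.769 × 0.5261^(2/3))]² = 0.000338.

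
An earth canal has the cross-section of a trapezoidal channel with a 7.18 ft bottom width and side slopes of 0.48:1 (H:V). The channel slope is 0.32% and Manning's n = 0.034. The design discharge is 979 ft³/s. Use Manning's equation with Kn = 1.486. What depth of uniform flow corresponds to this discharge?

Manning's equation rearranged: A R^(2/3) = nQ / (1.486·√S) = 0.034 × 979 / (1.486 × √0.0032) = 396.
Try y = 12.9 ft: A R^(2/3) = 492.1 — high.
Try y = 8.25 ft: A R^(2/3) = 216.1 — low.
Try y = 11.5 ft: A R^(2/3) = 396.2 — close enough.

y_n = 11.5 ft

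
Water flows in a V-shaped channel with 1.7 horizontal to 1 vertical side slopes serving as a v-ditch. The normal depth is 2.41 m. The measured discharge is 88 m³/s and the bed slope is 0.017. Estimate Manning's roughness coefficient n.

n = 0.015

For a triangular section with side slope z = 1.7: A = zy² = 1.7×2.41² = 9.874 m²; P = 2y√(1+z²) = 2×2.41×1.972 = 9.507 m.
Hydraulic radius R = A/P = 9.874/9.507 = 1.039 m.
Rearranging Manning's equation: n = (1/Q) A R^(2/3) S^(1/2) = (1/88) × 9.874 × 1.039^(2/3) × √0.017 = 0.015.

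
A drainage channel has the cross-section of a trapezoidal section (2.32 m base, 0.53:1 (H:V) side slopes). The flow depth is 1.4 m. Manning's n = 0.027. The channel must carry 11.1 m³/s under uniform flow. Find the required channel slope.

With bottom width b = 2.32 m and side slope z = 0.53: A = (b + zy)y = (2.32 + 0.53×1.4)×1.4 = 4.287 m²; P = b + 2y√(1+z²) = 2.32 + 2×1.4×1.132 = 5.489 m.
Hydraulic radius R = A/P = 4.287/5.489 = 0.781 m.
From Manning's equation, S = [nQ / (1 A R^(2/3))]² = [0.027 × 11.1 / (1 × 4.287 × 0.781^(2/3))]² = 0.0068.

S = 0.0068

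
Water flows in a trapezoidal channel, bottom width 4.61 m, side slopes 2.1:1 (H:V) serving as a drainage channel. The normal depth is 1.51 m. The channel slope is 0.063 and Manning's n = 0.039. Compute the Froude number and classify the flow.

supercritical

With bottom width b = 4.61 m and side slope z = 2.1: A = (b + zy)y = (4.61 + 2.1×1.51)×1.51 = 11.75 m²; P = b + 2y√(1+z²) = 4.61 + 2×1.51×2.326 = 11.63 m.
Hydraulic radius R = A/P = 11.75/11.63 = 1.01 m.
V = (1/n) R^(2/3) √S = (1/0.039) × 1.01^(2/3) × √0.063 = 6.478 m/s. Hydraulic depth D_h = A/T = 11.75/10.95 = 1.073 m.
Froude number Fr = V/√(g·D_h) = 6.478/√(9.81×1.073) = 2, which is greater than 1, so the flow is supercritical.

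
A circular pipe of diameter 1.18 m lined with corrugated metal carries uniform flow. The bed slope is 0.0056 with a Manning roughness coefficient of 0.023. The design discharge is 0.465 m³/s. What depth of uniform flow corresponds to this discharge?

y_n = 0.439 m

Manning's equation rearranged: A R^(2/3) = nQ / (1·√S) = 0.023 × 0.465 / (√0.0056) = 0.1429.
At y = 0.488 m: A R^(2/3) = 0.1735 — high.
At y = 0.383 m: A R^(2/3) = 0.1104 — low.
At y = 0.439 m: A R^(2/3) = 0.1429 — close enough.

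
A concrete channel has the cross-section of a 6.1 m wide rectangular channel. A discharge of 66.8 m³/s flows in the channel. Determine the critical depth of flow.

For a rectangular channel, critical depth y_c = (q²/g)^(1/3) where q = Q/b = 66.8/6.1 = 10.95 m²/s.
So y_c = (10.95²/9.81)^(1/3) = 2.3 m.

y_c = 2.3 m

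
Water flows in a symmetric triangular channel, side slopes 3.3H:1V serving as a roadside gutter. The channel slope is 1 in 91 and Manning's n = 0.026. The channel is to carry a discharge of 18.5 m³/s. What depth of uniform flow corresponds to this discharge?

Manning's equation rearranged: A R^(2/3) = nQ / (1·√S) = 0.026 × 18.5 / (√0.01099) = 4.588.
At y = 1.08 m: A R^(2/3) = 2.479 — too small.
At y = 1.36 m: A R^(2/3) = 4.584 — matches.

y_n = 1.36 m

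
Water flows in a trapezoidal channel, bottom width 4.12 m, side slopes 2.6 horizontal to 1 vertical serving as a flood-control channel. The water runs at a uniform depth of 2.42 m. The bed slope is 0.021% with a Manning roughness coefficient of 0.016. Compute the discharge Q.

Q = 29 m³/s

With bottom width b = 4.12 m and side slope z = 2.6: A = (b + zy)y = (4.12 + 2.6×2.42)×2.42 = 25.2 m²; P = b + 2y√(1+z²) = 4.12 + 2×2.42×2.786 = 17.6 m.
Hydraulic radius R = A/P = 25.2/17.6 = 1.431 m.
Manning's equation: Q = (1/n) A R^(2/3) S^(1/2) = (1/0.016) × 25.2 × 1.431^(2/3) × 0.00021^(1/2) = 29 m³/s.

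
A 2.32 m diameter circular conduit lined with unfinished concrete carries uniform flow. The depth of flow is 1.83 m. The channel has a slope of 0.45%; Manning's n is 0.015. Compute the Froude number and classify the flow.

subcritical

For a circular section of diameter D = 2.32 m at depth y = 1.83 m, the central angle is θ = 2 arccos(1 − 2y/D) = 4.373 rad. Then A = (D²/8)(θ − sin θ) = 3.577 m² and P = Dθ/2 = 5.073 m.
Hydraulic radius R = A/P = 3.577/5.073 = 0.7051 m.
V = (1/n) R^(2/3) √S = (1/0.015) × 0.7051^(2/3) × √0.0045 = 3.543 m/s. Hydraulic depth D_h = A/T = 3.577/1.894 = 1.889 m.
Froude number Fr = V/√(g·D_h) = 3.543/√(9.81×1.889) = 0.823, which is less than 1, so the flow is subcritical.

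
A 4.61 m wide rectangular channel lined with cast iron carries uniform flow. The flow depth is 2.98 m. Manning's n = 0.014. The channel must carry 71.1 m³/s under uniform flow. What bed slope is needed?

S = 0.0037

Flow area A = b·y = 4.61 × 2.98 = 13.74 m². Wetted perimeter P = b + 2y = 4.61 + 2×2.98 = 10.57 m.
Hydraulic radius R = A/P = 13.74/10.57 = 1.3 m.
From Manning's equation, S = [nQ / (1 A R^(2/3))]² = [0.014 × 71.1 / (1 × 13.74 × 1.3^(2/3))]² = 0.0037.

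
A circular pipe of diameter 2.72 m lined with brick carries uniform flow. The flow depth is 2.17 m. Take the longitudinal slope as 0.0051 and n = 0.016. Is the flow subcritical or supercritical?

subcritical

For a circular section of diameter D = 2.72 m at depth y = 2.17 m, the central angle is θ = 2 arccos(1 − 2y/D) = 4.418 rad. Then A = (D²/8)(θ − sin θ) = 4.97 m² and P = Dθ/2 = 6.008 m.
Hydraulic radius R = A/P = 4.97/6.008 = 0.8273 m.
V = (1/n) R^(2/3) √S = (1/0.016) × 0.8273^(2/3) × √0.0051 = 3.933 m/s. Hydraulic depth D_h = A/T = 4.97/2.185 = 2.275 m.
Froude number Fr = V/√(g·D_h) = 3.933/√(9.81×2.275) = 0.833, which is less than 1, so the flow is subcritical.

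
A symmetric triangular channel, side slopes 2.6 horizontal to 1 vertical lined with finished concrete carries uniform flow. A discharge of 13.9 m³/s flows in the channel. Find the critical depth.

y_c = 1.42 m

At critical depth, Q² T / (g A³) = 1, i.e. A³/T = Q²/g = 13.9²/9.81 = 19.7.
At y = 1.11 m: A³/T = 5.695 — too small.
At y = 1.6 m: A³/T = 35.44 — too large.
At y = 1.42 m: A³/T = 19.51 — matches.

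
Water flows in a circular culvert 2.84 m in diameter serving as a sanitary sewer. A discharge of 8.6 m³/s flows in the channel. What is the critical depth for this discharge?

At critical depth, Q² T / (g A³) = 1, i.e. A³/T = Q²/g = 8.6²/9.81 = 7.539.
Trying y = 1.04 m: A³/T = 3.39 — short.
Trying y = 1.44 m: A³/T = 11.8 — over.
Trying y = 1.28 m: A³/T = 7.524 — ≈ 7.539.

y_c = 1.28 m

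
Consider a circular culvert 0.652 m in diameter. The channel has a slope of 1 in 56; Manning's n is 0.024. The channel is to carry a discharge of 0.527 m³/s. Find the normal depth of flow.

Manning's equation rearranged: A R^(2/3) = nQ / (1·√S) = 0.024 × 0.527 / (√0.01786) = 0.09465.
Try y = 0.366 m: A R^(2/3) = 0.0603 — short.
Try y = 0.507 m: A R^(2/3) = 0.09459 — ≈ 0.09465.

y_n = 0.507 m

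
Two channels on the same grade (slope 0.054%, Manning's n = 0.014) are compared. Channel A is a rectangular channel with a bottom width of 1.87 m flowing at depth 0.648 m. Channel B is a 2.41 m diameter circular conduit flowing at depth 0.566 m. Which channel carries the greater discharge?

channel A

Channel A: Flow area A = b·y = 1.87 × 0.648 = 1.212 m². Wetted perimeter P = b + 2y = 1.87 + 2×0.648 = 3.166 m. Hydraulic radius R = A/P = 1.212/3.166 = 0.3827 m. Q_A = (1/0.014)·1.212·0.3827^(2/3)·√0.00054 = 1.06 m³/s.
Channel B: For a circular section of diameter D = 2.41 m at depth y = 0.566 m, the central angle is θ = 2 arccos(1 − 2y/D) = 2.024 rad. Then A = (D²/8)(θ − sin θ) = 0.8164 m² and P = Dθ/2 = 2.439 m. Hydraulic radius R = A/P = 0.8164/2.439 = 0.3348 m. Q_B = (1/0.014)·0.8164·0.3348^(2/3)·√0.00054 = 0.6534 m³/s.
Q_A = 1.06 m³/s vs Q_B = 0.6534 m³/s, so channel A carries more.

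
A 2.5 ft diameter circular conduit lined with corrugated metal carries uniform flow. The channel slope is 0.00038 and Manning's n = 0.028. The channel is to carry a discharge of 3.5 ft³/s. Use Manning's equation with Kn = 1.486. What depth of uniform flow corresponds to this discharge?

Manning's equation rearranged: A R^(2/3) = nQ / (1.486·√S) = 0.028 × 3.5 / (1.486 × √0.00038) = 3.383.
Trying y = 1.44 ft: A R^(2/3) = 2.263 — too small.
Trying y = 2.17 ft: A R^(2/3) = 3.752 — too large.
Trying y = 1.93 ft: A R^(2/3) = 3.38 — matches.

y_n = 1.93 ft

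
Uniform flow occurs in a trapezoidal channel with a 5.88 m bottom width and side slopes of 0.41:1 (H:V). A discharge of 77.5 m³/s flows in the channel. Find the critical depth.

y_c = 2.46 m

At critical depth, Q² T / (g A³) = 1, i.e. A³/T = Q²/g = 77.5²/9.81 = 612.3.
At y = 2.16 m: A³/T = 407.9 — short.
At y = 2.79 m: A³/T = 921.4 — over.
At y = 2.46 m: A³/T = 616.2 — close enough.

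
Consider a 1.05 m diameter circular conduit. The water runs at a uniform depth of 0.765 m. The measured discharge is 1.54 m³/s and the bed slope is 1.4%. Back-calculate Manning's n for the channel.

For a circular section of diameter D = 1.05 m at depth y = 0.765 m, the central angle is θ = 2 arccos(1 − 2y/D) = 4.091 rad. Then A = (D²/8)(θ − sin θ) = 0.6759 m² and P = Dθ/2 = 2.148 m.
Hydraulic radius R = A/P = 0.6759/2.148 = 0.3147 m.
Rearranging Manning's equation: n = (1/Q) A R^(2/3) S^(1/2) = (1/1.54) × 0.6759 × 0.3147^(2/3) × √0.014 = 0.024.

n = 0.024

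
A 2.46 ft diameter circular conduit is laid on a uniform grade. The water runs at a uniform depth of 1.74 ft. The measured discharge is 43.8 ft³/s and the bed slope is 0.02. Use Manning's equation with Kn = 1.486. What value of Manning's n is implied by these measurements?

For a circular section of diameter D = 2.46 ft at depth y = 1.74 ft, the central angle is θ = 2 arccos(1 − 2y/D) = 3.997 rad. Then A = (D²/8)(θ − sin θ) = 3.594 ft² and P = Dθ/2 = 4.916 ft.
Hydraulic radius R = A/P = 3.594/4.916 = 0.7311 ft.
Rearranging Manning's equation: n = (1.486/Q) A R^(2/3) S^(1/2) = (1.486/43.8) × 3.594 × 0.7311^(2/3) × √0.02 = 0.014.

n = 0.014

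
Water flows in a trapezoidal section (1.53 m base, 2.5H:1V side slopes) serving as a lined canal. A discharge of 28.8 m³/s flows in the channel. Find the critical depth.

At critical depth, Q² T / (g A³) = 1, i.e. A³/T = Q²/g = 28.8²/9.81 = 84.55.
Trying y = 1.36 m: A³/T = 36.18 — low.
Trying y = 1.82 m: A³/T = 127.5 — high.
Trying y = 1.66 m: A³/T = 85.27 — close enough.

y_c = 1.66 m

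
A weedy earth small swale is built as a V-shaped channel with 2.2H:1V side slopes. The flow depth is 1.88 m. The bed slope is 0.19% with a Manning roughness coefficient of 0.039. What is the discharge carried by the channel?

For a triangular section with side slope z = 2.2: A = zy² = 2.2×1.88² = 7.776 m²; P = 2y√(1+z²) = 2×1.88×2.417 = 9.086 m.
Hydraulic radius R = A/P = 7.776/9.086 = 0.8557 m.
Manning's equation: Q = (1/n) A R^(2/3) S^(1/2) = (1/0.039) × 7.776 × 0.8557^(2/3) × 0.0019^(1/2) = 7.83 m³/s.

Q = 7.83 m³/s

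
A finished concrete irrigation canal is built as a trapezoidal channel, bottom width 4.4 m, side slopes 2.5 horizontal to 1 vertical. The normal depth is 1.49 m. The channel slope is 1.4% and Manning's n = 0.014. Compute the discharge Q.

Q = 101 m³/s

With bottom width b = 4.4 m and side slope z = 2.5: A = (b + zy)y = (4.4 + 2.5×1.49)×1.49 = 12.11 m²; P = b + 2y√(1+z²) = 4.4 + 2×1.49×2.693 = 12.42 m.
Hydraulic radius R = A/P = 12.11/12.42 = 0.9744 m.
Manning's equation: Q = (1/n) A R^(2/3) S^(1/2) = (1/0.014) × 12.11 × 0.9744^(2/3) × 0.014^(1/2) = 101 m³/s.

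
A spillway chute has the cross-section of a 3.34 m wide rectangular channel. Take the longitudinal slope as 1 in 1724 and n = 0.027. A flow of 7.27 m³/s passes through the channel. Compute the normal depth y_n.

Manning's equation rearranged: A R^(2/3) = nQ / (1·√S) = 0.027 × 7.27 / (√0.00058) = 8.15.
Try y = 2.09 m: A R^(2/3) = 6.643 — low.
Try y = 3.03 m: A R^(2/3) = 10.63 — high.
Try y = 2.45 m: A R^(2/3) = 8.145 — close enough.

y_n = 2.45 m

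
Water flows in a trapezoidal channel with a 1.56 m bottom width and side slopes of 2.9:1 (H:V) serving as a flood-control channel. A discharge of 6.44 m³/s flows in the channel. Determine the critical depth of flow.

y_c = 0.774 m

At critical depth, Q² T / (g A³) = 1, i.e. A³/T = Q²/g = 6.44²/9.81 = 4.228.
Try y = 0.947 m: A³/T = 9.616 — high.
Try y = 0.623 m: A³/T = 1.784 — low.
Try y = 0.774 m: A³/T = 4.221 — ≈ 4.228.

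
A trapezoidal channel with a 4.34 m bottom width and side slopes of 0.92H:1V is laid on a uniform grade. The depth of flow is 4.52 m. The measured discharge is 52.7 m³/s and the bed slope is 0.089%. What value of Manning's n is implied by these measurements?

n = 0.038

With bottom width b = 4.34 m and side slope z = 0.92: A = (b + zy)y = (4.34 + 0.92×4.52)×4.52 = 38.41 m²; P = b + 2y√(1+z²) = 4.34 + 2×4.52×1.359 = 16.62 m.
Hydraulic radius R = A/P = 38.41/16.62 = 2.311 m.
Rearranging Manning's equation: n = (1/Q) A R^(2/3) S^(1/2) = (1/52.7) × 38.41 × 2.311^(2/3) × √0.00089 = 0.038.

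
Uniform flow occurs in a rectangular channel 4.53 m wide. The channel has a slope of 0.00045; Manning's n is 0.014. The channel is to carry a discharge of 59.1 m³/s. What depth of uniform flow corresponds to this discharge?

y_n = 6.15 m

Manning's equation rearranged: A R^(2/3) = nQ / (1·√S) = 0.014 × 59.1 / (√0.00045) = 39.
Trying y = 4.37 m: A R^(2/3) = 25.85 — too small.
Trying y = 6.15 m: A R^(2/3) = 38.99 — close enough.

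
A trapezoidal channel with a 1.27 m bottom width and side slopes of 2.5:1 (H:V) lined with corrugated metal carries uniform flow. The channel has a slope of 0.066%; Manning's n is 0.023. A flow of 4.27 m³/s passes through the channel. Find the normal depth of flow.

y_n = 1.19 m

Manning's equation rearranged: A R^(2/3) = nQ / (1·√S) = 0.023 × 4.27 / (√0.00066) = 3.823.
At y = 0.83 m: A R^(2/3) = 1.711 — low.
At y = 1.19 m: A R^(2/3) = 3.821 — close enough.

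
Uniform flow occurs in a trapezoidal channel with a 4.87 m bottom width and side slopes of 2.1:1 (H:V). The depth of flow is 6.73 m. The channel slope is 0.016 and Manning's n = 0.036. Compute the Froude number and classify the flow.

supercritical

With bottom width b = 4.87 m and side slope z = 2.1: A = (b + zy)y = (4.87 + 2.1×6.73)×6.73 = 127.9 m²; P = b + 2y√(1+z²) = 4.87 + 2×6.73×2.326 = 36.18 m.
Hydraulic radius R = A/P = 127.9/36.18 = 3.535 m.
V = (1/n) R^(2/3) √S = (1/0.036) × 3.535^(2/3) × √0.016 = 8.154 m/s. Hydraulic depth D_h = A/T = 127.9/33.14 = 3.86 m.
Froude number Fr = V/√(g·D_h) = 8.154/√(9.81×3.86) = 1.33, which is greater than 1, so the flow is supercritical.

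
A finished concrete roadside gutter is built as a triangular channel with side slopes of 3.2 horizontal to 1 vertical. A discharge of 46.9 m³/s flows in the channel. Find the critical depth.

At critical depth, Q² T / (g A³) = 1, i.e. A³/T = Q²/g = 46.9²/9.81 = 224.2.
At y = 1.56 m: A³/T = 47.3 — short.
At y = 2.34 m: A³/T = 359.2 — over.
At y = 2.13 m: A³/T = 224.5 — close enough.

y_c = 2.13 m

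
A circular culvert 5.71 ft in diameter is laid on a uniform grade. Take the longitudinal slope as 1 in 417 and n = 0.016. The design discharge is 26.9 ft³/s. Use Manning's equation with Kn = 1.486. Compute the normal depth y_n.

y_n = 1.65 ft

Manning's equation rearranged: A R^(2/3) = nQ / (1.486·√S) = 0.016 × 26.9 / (1.486 × √0.002398) = 5.915.
Try y = 1.91 ft: A R^(2/3) = 7.835 — too large.
Try y = 1.16 ft: A R^(2/3) = 2.934 — too small.
Try y = 1.65 ft: A R^(2/3) = 5.912 — matches.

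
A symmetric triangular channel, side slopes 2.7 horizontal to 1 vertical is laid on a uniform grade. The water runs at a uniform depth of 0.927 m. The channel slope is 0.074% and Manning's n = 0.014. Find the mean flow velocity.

V = 1.11 m/s

For a triangular section with side slope z = 2.7: A = zy² = 2.7×0.927² = 2.32 m²; P = 2y√(1+z²) = 2×0.927×2.879 = 5.338 m.
Hydraulic radius R = A/P = 2.32/5.338 = 0.4346 m.
From Manning's equation, V = (1/n) R^(2/3) S^(1/2) = (1/0.014) × 0.4346^(2/3) × 0.00074^(1/2) = 1.11 m/s.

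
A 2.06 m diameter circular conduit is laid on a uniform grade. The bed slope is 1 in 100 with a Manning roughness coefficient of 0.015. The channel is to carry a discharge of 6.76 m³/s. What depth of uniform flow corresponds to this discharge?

Manning's equation rearranged: A R^(2/3) = nQ / (1·√S) = 0.015 × 6.76 / (√0.01) = 1.014.
At y = 0.767 m: A R^(2/3) = 0.6322 — low.
At y = 1.24 m: A R^(2/3) = 1.446 — high.
At y = 0.998 m: A R^(2/3) = 1.014 — matches.

y_n = 0.998 m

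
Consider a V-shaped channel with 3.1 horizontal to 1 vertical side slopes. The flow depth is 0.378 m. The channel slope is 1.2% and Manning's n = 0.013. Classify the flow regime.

supercritical

For a triangular section with side slope z = 3.1: A = zy² = 3.1×0.378² = 0.4429 m²; P = 2y√(1+z²) = 2×0.378×3.257 = 2.463 m.
Hydraulic radius R = A/P = 0.4429/2.463 = 0.1799 m.
V = (1/n) R^(2/3) √S = (1/0.013) × 0.1799^(2/3) × √0.012 = 2.685 m/s. Hydraulic depth D_h = A/T = 0.4429/2.344 = 0.189 m.
Froude number Fr = V/√(g·D_h) = 2.685/√(9.81×0.189) = 1.97, which is greater than 1, so the flow is supercritical.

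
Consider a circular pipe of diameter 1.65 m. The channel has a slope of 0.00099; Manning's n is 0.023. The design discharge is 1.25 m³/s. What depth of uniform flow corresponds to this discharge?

y_n = 1.09 m

Manning's equation rearranged: A R^(2/3) = nQ / (1·√S) = 0.023 × 1.25 / (√0.00099) = 0.9137.
Trying y = 1.37 m: A R^(2/3) = 1.198 — over.
Trying y = 0.791 m: A R^(2/3) = 0.5512 — short.
Trying y = 1.09 m: A R^(2/3) = 0.917 — ≈ 0.9137.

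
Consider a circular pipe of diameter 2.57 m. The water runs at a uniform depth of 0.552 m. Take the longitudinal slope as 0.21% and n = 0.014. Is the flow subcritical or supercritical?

For a circular section of diameter D = 2.57 m at depth y = 0.552 m, the central angle is θ = 2 arccos(1 − 2y/D) = 1.928 rad. Then A = (D²/8)(θ − sin θ) = 0.8178 m² and P = Dθ/2 = 2.477 m.
Hydraulic radius R = A/P = 0.8178/2.477 = 0.3302 m.
V = (1/n) R^(2/3) √S = (1/0.014) × 0.3302^(2/3) × √0.0021 = 1.564 m/s. Hydraulic depth D_h = A/T = 0.8178/2.111 = 0.3874 m.
Froude number Fr = V/√(g·D_h) = 1.564/√(9.81×0.3874) = 0.802, which is less than 1, so the flow is subcritical.

subcritical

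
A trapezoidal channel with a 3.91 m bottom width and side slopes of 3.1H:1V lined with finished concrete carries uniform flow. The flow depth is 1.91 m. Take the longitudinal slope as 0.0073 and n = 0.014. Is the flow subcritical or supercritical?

With bottom width b = 3.91 m and side slope z = 3.1: A = (b + zy)y = (3.91 + 3.1×1.91)×1.91 = 18.78 m²; P = b + 2y√(1+z²) = 3.91 + 2×1.91×3.257 = 16.35 m.
Hydraulic radius R = A/P = 18.78/16.35 = 1.148 m.
V = (1/n) R^(2/3) √S = (1/0.014) × 1.148^(2/3) × √0.0073 = 6.692 m/s. Hydraulic depth D_h = A/T = 18.78/15.75 = 1.192 m.
Froude number Fr = V/√(g·D_h) = 6.692/√(9.81×1.192) = 1.96, which is greater than 1, so the flow is supercritical.

supercritical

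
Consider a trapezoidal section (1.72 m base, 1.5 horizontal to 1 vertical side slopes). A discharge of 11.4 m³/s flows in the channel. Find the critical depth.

y_c = 1.18 m

At critical depth, Q² T / (g A³) = 1, i.e. A³/T = Q²/g = 11.4²/9.81 = 13.25.
Trying y = 0.838 m: A³/T = 3.667 — short.
Trying y = 1.38 m: A³/T = 24.42 — over.
Trying y = 1.18 m: A³/T = 13.28 — close enough.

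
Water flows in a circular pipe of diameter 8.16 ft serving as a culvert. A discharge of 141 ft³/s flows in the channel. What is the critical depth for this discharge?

y_c = 2.93 ft

At critical depth, Q² T / (g A³) = 1, i.e. A³/T = Q²/g = 141²/32.2 = 617.4.
Trying y = 2.48 ft: A³/T = 323.1 — too small.
Trying y = 3.59 ft: A³/T = 1343 — too large.
Trying y = 2.93 ft: A³/T = 615.4 — close enough.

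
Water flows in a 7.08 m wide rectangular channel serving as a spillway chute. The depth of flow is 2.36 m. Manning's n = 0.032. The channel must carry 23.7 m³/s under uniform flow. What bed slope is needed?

Flow area A = b·y = 7.08 × 2.36 = 16.71 m². Wetted perimeter P = b + 2y = 7.08 + 2×2.36 = 11.8 m.
Hydraulic radius R = A/P = 16.71/11.8 = 1.416 m.
From Manning's equation, S = [nQ / (1 A R^(2/3))]² = [0.032 × 23.7 / (1 × 16.71 × 1.416^(2/3))]² = 0.0013.

S = 0.0013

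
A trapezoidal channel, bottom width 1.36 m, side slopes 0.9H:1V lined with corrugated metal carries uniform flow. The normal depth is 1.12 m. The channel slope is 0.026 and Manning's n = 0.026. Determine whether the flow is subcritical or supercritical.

supercritical

With bottom width b = 1.36 m and side slope z = 0.9: A = (b + zy)y = (1.36 + 0.9×1.12)×1.12 = 2.652 m²; P = b + 2y√(1+z²) = 1.36 + 2×1.12×1.345 = 4.374 m.
Hydraulic radius R = A/P = 2.652/4.374 = 0.6064 m.
V = (1/n) R^(2/3) √S = (1/0.026) × 0.6064^(2/3) × √0.026 = 4.443 m/s. Hydraulic depth D_h = A/T = 2.652/3.376 = 0.7856 m.
Froude number Fr = V/√(g·D_h) = 4.443/√(9.81×0.7856) = 1.6, which is greater than 1, so the flow is supercritical.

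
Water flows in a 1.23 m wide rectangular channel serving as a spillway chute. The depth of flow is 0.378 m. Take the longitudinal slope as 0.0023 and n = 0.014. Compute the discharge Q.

Flow area A = b·y = 1.23 × 0.378 = 0.4649 m². Wetted perimeter P = b + 2y = 1.23 + 2×0.378 = 1.986 m.
Hydraulic radius R = A/P = 0.4649/1.986 = 0.2341 m.
Manning's equation: Q = (1/n) A R^(2/3) S^(1/2) = (1/0.014) × 0.4649 × 0.2341^(2/3) × 0.0023^(1/2) = 0.605 m³/s.

Q = 0.605 m³/s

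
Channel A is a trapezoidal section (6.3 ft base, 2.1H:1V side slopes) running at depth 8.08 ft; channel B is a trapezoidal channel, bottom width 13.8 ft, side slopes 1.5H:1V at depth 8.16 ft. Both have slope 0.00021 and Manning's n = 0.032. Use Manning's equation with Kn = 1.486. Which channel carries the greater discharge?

Channel A: With bottom width b = 6.3 ft and side slope z = 2.1: A = (b + zy)y = (6.3 + 2.1×8.08)×8.08 = 188 ft²; P = b + 2y√(1+z²) = 6.3 + 2×8.08×2.326 = 43.89 ft. Hydraulic radius R = A/P = 188/43.89 = 4.284 ft. Q_A = (1.486/0.032)·188·4.284^(2/3)·√0.00021 = 333.7 ft³/s.
Channel B: With bottom width b = 13.8 ft and side slope z = 1.5: A = (b + zy)y = (13.8 + 1.5×8.16)×8.16 = 212.5 ft²; P = b + 2y√(1+z²) = 13.8 + 2×8.16×1.803 = 43.22 ft. Hydraulic radius R = A/P = 212.5/43.22 = 4.916 ft. Q_B = (1.486/0.032)·212.5·4.916^(2/3)·√0.00021 = 413.4 ft³/s.
Q_A = 333.7 ft³/s vs Q_B = 413.4 ft³/s, so channel B carries more.

channel B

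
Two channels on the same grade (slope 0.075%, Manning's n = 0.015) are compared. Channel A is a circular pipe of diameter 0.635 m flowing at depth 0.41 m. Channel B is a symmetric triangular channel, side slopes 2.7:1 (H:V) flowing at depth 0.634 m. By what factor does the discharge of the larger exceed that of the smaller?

Channel A: For a circular section of diameter D = 0.635 m at depth y = 0.41 m, the central angle is θ = 2 arccos(1 − 2y/D) = 3.733 rad. Then A = (D²/8)(θ − sin θ) = 0.2162 m² and P = Dθ/2 = 1.185 m. Hydraulic radius R = A/P = 0.2162/1.185 = 0.1825 m. Q_A = (1/0.015)·0.2162·0.1825^(2/3)·√0.00075 = 0.127 m³/s.
Channel B: For a triangular section with side slope z = 2.7: A = zy² = 2.7×0.634² = 1.085 m²; P = 2y√(1+z²) = 2×0.634×2.879 = 3.651 m. Hydraulic radius R = A/P = 1.085/3.651 = 0.2973 m. Q_B = (1/0.015)·1.085·0.2973^(2/3)·√0.00075 = 0.8826 m³/s.
The larger discharge is 0.8826 m³/s and the smaller is 0.127 m³/s; the ratio is 6.95.

6.95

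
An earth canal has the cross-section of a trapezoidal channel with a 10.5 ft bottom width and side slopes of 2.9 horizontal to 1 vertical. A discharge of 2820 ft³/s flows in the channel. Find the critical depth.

y_c = 7.4 ft

At critical depth, Q² T / (g A³) = 1, i.e. A³/T = Q²/g = 2820²/32.2 = 247000.
Trying y = 5.87 ft: A³/T = 94670 — too small.
Trying y = 8.38 ft: A³/T = 419700 — too large.
Trying y = 7.4 ft: A³/T = 247600 — matches.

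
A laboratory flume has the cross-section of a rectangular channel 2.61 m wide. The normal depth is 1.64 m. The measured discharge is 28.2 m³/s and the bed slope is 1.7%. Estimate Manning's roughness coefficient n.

n = 0.016

Flow area A = b·y = 2.61 × 1.64 = 4.28 m². Wetted perimeter P = b + 2y = 2.61 + 2×1.64 = 5.89 m.
Hydraulic radius R = A/P = 4.28/5.89 = 0.7267 m.
Rearranging Manning's equation: n = (1/Q) A R^(2/3) S^(1/2) = (1/28.2) × 4.28 × 0.7267^(2/3) × √0.017 = 0.016.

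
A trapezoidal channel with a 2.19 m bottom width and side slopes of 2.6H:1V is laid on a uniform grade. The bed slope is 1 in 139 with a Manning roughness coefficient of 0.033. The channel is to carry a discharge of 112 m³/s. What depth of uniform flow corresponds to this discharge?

y_n = 3.09 m

Manning's equation rearranged: A R^(2/3) = nQ / (1·√S) = 0.033 × 112 / (√0.007194) = 43.58.
Trying y = 3.48 m: A R^(2/3) = 58.13 — high.
Trying y = 2.53 m: A R^(2/3) = 27.26 — low.
Trying y = 3.09 m: A R^(2/3) = 43.72 — close enough.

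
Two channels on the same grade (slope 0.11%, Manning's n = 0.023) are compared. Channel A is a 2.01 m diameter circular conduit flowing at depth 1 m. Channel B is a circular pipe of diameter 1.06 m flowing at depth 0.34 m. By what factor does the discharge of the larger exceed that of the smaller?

12.3

Channel A: For a circular section of diameter D = 2.01 m at depth y = 1 m, the central angle is θ = 2 arccos(1 − 2y/D) = 3.132 rad. Then A = (D²/8)(θ − sin θ) = 1.576 m² and P = Dθ/2 = 3.147 m. Hydraulic radius R = A/P = 1.576/3.147 = 0.5009 m. Q_A = (1/0.023)·1.576·0.5009^(2/3)·√0.0011 = 1.434 m³/s.
Channel B: For a circular section of diameter D = 1.06 m at depth y = 0.34 m, the central angle is θ = 2 arccos(1 − 2y/D) = 2.408 rad. Then A = (D²/8)(θ − sin θ) = 0.2442 m² and P = Dθ/2 = 1.276 m. Hydraulic radius R = A/P = 0.2442/1.276 = 0.1913 m. Q_B = (1/0.023)·0.2442·0.1913^(2/3)·√0.0011 = 0.1169 m³/s.
The larger discharge is 1.434 m³/s and the smaller is 0.1169 m³/s; the ratio is 12.3.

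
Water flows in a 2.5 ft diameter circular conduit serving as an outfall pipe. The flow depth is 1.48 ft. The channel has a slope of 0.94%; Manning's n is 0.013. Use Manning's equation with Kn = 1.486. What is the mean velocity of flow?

For a circular section of diameter D = 2.5 ft at depth y = 1.48 ft, the central angle is θ = 2 arccos(1 − 2y/D) = 3.512 rad. Then A = (D²/8)(θ − sin θ) = 3.026 ft² and P = Dθ/2 = 4.39 ft.
Hydraulic radius R = A/P = 3.026/4.39 = 0.6894 ft.
From Manning's equation, V = (1.486/n) R^(2/3) S^(1/2) = (1.486/0.013) × 0.6894^(2/3) × 0.0094^(1/2) = 8.65 ft/s.

V = 8.65 ft/s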